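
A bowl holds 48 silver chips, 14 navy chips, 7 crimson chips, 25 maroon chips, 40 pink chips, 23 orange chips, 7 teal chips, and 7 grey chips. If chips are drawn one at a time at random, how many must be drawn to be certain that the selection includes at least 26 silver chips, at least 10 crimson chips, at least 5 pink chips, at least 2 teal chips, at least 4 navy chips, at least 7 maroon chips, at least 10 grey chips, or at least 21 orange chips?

74

The worst case stops just short of every target: 25 silver, 3 navy, all 7 crimson, 6 maroon, 4 pink, 20 orange, 1 teal, all 7 grey — 25 + 3 + 7 + 6 + 4 + 20 + 1 + 7 = 73 chips.
One more chip must push some color to its target, so 73 + 1 = 74.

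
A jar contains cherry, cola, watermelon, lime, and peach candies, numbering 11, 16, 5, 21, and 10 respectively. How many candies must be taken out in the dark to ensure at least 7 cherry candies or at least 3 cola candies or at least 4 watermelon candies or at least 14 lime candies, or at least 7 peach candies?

31

The worst case stops just short of every target: 6 cherry, 2 cola, 3 watermelon, 13 lime, 6 peach — 6 + 2 + 3 + 13 + 6 = 30 candies.
One more candy must push some flavor to its target, so 30 + 1 = 31.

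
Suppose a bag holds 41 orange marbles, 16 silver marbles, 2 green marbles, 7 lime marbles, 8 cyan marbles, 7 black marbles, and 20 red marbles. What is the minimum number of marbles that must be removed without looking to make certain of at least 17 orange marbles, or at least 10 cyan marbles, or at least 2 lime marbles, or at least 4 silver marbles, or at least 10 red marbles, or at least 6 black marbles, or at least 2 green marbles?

The worst case stops just short of every target: 16 orange, 3 silver, 1 green, 1 lime, all 8 cyan, 5 black, 9 red — 16 + 3 + 1 + 1 + 8 + 5 + 9 = 43 marbles.
One more marble must push some color to its target, so 43 + 1 = 44.

44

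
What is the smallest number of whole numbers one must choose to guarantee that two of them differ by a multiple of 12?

13

Two integers differ by a multiple of 12 exactly when they share a remainder mod 12.
There are 12 residue classes mod 12, so 12 integers can all lie in distinct classes.
One more integer must repeat a residue, giving a difference divisible by 12. So n = 12 + 1 = 13.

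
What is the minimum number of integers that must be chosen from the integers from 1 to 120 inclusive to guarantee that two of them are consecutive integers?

61

Partition {1, …, 120} into 60 pairs: {1,2}, {3,4}, …, {119,120}.
Choosing 60 integers — say the 60 even numbers 2, 4, …, 120 — takes one from each pair and avoids the property.
Choosing 61 forces two into the same pair by pigeonhole, and those are consecutive. So 61.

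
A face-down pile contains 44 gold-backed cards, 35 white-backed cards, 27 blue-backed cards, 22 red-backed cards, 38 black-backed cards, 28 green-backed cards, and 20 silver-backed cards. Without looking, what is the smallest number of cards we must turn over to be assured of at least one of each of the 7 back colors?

The hardest back color to obtain is silver-backed: we could draw every other card first — 214 − 20 = 194 cards — without a single silver-backed one.
The next draw must be silver-backed, so 194 + 1 = 195.

195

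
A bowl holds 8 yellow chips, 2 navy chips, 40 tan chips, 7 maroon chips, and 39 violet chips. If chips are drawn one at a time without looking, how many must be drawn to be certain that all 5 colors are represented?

95

The hardest color to obtain is navy: we could draw every other chip first — 96 − 2 = 94 chips — without a single navy one.
The next draw must be navy, so 94 + 1 = 95.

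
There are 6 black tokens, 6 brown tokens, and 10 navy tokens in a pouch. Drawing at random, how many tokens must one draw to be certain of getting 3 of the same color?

7

The worst case takes 2 tokens of each color without reaching 3 of any: 3 × 2 = 6.
The next token must bring some color to 3, so 6 + 1 = 7.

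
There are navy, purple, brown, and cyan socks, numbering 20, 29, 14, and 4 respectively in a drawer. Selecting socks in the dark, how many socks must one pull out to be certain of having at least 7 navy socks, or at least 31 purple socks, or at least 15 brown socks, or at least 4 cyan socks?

53

Each of the 4 colors has its own threshold; avoid all of them simultaneously.
The worst case stops just short of every target: 6 navy, all 29 purple, 14 brown, 3 cyan — 6 + 29 + 14 + 3 = 52 socks.
One more sock must push some color to its target, so 52 + 1 = 53.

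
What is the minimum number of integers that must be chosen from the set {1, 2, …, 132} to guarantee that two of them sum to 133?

Partition {1, …, 132} into 66 pairs: {1,132}, {2,131}, …, {66,67}.
Choosing 66 integers — say the integers 1 through 66 — takes one from each pair and avoids the property.
Choosing 67 forces two into the same pair by pigeonhole, and those sum to 133. So 67.

67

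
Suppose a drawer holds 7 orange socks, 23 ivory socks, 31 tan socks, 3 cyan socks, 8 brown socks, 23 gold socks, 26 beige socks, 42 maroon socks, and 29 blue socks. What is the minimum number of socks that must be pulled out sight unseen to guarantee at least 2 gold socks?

The worst case draws every non-gold sock first: 7 + 23 + 31 + 3 + 8 + 26 + 42 + 29 = 169.
The next 2 draws are then forced to be gold, giving 169 + 2 = 171.

171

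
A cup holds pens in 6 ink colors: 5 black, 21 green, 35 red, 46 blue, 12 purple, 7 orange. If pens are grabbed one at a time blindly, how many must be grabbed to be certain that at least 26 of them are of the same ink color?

Treat the 6 ink colors as pigeonholes.
In the worst case we take at most 25 of each ink color, but all 5 black, all 21 green, all 12 purple, and all 7 orange (fewer than 25), giving 5 + 21 + 25 + 25 + 12 + 7 = 95.
One more pen then forces some ink color to 26, so 95 + 1 = 96.

96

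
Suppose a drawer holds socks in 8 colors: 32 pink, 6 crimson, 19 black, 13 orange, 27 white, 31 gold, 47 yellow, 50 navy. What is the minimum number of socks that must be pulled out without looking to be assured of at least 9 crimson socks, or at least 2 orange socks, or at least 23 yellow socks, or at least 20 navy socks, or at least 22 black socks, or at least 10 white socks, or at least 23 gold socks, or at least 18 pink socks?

The worst case stops just short of every target: 17 pink, all 6 crimson, all 19 black, 1 orange, 9 white, 22 gold, 22 yellow, 19 navy — 17 + 6 + 19 + 1 + 9 + 22 + 22 + 19 = 115 socks.
One more sock must push some color to its target, so 115 + 1 = 116.

116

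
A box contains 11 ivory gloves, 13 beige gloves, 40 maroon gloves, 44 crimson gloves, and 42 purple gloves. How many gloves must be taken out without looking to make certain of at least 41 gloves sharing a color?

In the worst case we take at most 40 of each color, but all 11 ivory and all 13 beige (fewer than 40), giving 11 + 13 + 40 + 40 + 40 = 144.
One more glove then forces some color to 41, so 144 + 1 = 145.

145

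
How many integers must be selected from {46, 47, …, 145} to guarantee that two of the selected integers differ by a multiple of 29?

Group the integers by remainder mod 29; there are 29 residue classes, each nonempty in this range.
Choosing one from each class (29 integers) avoids any shared remainder.
One more choice must repeat a class, so two differ by a multiple of 29. Hence 29 + 1 = 30.

30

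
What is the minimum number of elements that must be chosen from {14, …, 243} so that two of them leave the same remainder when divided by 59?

60

Group the integers by remainder mod 59; there are 59 residue classes, each nonempty in this range.
Choosing one from each class (59 integers) avoids any shared remainder.
One more choice must repeat a class, so two differ by a multiple of 59. Hence 59 + 1 = 60.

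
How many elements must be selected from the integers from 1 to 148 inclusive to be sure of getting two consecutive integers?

Partition {1, …, 148} into 74 pairs: {1,2}, {3,4}, …, {147,148}.
Choosing 74 integers — say the 74 even numbers 2, 4, …, 148 — takes one from each pair and avoids the property.
Choosing 75 forces two into the same pair by pigeonhole, and those are consecutive. So 75.

75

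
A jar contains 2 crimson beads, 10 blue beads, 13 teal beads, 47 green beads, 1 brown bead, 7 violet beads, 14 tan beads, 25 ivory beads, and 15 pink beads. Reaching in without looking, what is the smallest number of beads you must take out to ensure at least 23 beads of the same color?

107

In the worst case we take at most 22 of each color, but all 2 crimson, all 10 blue, all 13 teal, all 1 brown, all 7 violet, all 14 tan, and all 15 pink (fewer than 22), giving 2 + 10 + 13 + 22 + 1 + 7 + 14 + 22 + 15 = 106.
One more bead then forces some color to 23, so 106 + 1 = 107.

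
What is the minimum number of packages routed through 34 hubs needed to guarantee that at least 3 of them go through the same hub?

There are 34 hubs acting as pigeonholes.
With 34 × 2 = 68 packages we could place exactly 2 in each, with no class reaching 3.
One more forces some class to hold 3, so 68 + 1 = 69.

69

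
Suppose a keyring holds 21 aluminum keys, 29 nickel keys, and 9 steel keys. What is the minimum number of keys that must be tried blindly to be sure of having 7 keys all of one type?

19

Treat the 3 types as pigeonholes.
The worst case takes 6 keys of each type without reaching 7 of any: 3 × 6 = 18.
The next key must bring some type to 7, so 18 + 1 = 19.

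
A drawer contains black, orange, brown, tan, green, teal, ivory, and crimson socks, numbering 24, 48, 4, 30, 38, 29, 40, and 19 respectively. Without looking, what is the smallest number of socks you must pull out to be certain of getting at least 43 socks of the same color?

In the worst case we take at most 42 of each color, but all 24 black, all 4 brown, all 30 tan, all 38 green, all 29 teal, all 40 ivory, and all 19 crimson (fewer than 42), giving 24 + 42 + 4 + 30 + 38 + 29 + 40 + 19 = 226.
One more sock then forces some color to 43, so 226 + 1 = 227.

227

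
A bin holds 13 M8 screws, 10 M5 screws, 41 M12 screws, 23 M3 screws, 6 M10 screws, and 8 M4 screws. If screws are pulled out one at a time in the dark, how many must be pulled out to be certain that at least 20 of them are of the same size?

76

In the worst case we take at most 19 of each size, but all 13 M8, all 10 M5, all 6 M10, and all 8 M4 (fewer than 19), giving 13 + 10 + 19 + 19 + 6 + 8 = 75.
One more screw then forces some size to 20, so 75 + 1 = 76.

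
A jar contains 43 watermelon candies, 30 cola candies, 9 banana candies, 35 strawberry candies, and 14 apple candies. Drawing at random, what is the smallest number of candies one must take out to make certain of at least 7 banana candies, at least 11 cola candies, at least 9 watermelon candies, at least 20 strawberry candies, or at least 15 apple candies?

The worst case stops just short of every target: 8 watermelon, 10 cola, 6 banana, 19 strawberry, 14 apple — 8 + 10 + 6 + 19 + 14 = 57 candies.
One more candy must push some flavor to its target, so 57 + 1 = 58.

58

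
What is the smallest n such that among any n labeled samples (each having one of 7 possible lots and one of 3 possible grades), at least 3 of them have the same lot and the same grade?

43

There are 7 × 3 = 21 (lot, grade) combinations acting as pigeonholes.
With 21 × 2 = 42 labeled samples we could place exactly 2 in each, with no (lot, grade) pair reaching 3.
One more forces some (lot, grade) pair to hold 3, so 42 + 1 = 43.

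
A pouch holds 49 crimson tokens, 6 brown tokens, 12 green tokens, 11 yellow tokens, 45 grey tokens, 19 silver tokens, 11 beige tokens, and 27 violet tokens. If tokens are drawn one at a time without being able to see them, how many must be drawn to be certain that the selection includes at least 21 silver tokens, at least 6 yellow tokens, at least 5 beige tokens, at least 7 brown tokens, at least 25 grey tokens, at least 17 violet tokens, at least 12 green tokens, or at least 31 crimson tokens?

116

Each of the 8 colors has its own threshold; avoid all of them simultaneously.
The worst case stops just short of every target: 30 crimson, 6 brown, 11 green, 5 yellow, 24 grey, all 19 silver, 4 beige, 16 violet — 30 + 6 + 11 + 5 + 24 + 19 + 4 + 16 = 115 tokens.
One more token must push some color to its target, so 115 + 1 = 116.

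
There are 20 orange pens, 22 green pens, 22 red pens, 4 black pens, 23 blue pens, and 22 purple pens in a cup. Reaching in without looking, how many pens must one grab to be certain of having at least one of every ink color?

The hardest ink color to obtain is black: we could draw every other pen first — 113 − 4 = 109 pens — without a single black one.
The next draw must be black, so 109 + 1 = 110.

110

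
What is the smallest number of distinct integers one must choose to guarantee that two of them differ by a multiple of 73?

74

Two integers differ by a multiple of 73 exactly when they share a remainder mod 73.
There are 73 residue classes mod 73, so 73 integers can all lie in distinct classes.
One more integer must repeat a residue, giving a difference divisible by 73. So n = 73 + 1 = 74.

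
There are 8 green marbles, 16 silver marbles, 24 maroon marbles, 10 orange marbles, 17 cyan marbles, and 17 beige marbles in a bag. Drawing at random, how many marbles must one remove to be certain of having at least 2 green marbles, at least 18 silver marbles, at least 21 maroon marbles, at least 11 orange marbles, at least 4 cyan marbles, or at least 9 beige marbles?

The worst case stops just short of every target: 1 green, all 16 silver, 20 maroon, 10 orange, 3 cyan, 8 beige — 1 + 16 + 20 + 10 + 3 + 8 = 58 marbles.
One more marble must push some color to its target, so 58 + 1 = 59.

59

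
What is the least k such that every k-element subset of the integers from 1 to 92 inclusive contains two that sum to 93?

Partition {1, …, 92} into 46 pairs: {1,92}, {2,91}, …, {46,47}.
Choosing 46 integers — say the integers 1 through 46 — takes one from each pair and avoids the property.
Choosing 47 forces two into the same pair by pigeonhole, and those sum to 93. So 47.

47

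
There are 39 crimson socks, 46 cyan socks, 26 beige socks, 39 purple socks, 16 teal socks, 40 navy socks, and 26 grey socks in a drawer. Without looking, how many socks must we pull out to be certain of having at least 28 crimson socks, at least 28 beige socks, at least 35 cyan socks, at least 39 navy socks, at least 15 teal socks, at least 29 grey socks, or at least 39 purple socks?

Each of the 7 colors has its own threshold; avoid all of them simultaneously.
The worst case stops just short of every target: 27 crimson, 34 cyan, all 26 beige, 38 purple, 14 teal, 38 navy, all 26 grey — 27 + 34 + 26 + 38 + 14 + 38 + 26 = 203 socks.
One more sock must push some color to its target, so 203 + 1 = 204.

204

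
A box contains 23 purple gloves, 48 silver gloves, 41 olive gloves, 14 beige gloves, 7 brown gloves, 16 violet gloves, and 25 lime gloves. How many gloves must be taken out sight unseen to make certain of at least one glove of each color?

The hardest color to obtain is brown: we could draw every other glove first — 174 − 7 = 167 gloves — without a single brown one.
The next draw must be brown, so 167 + 1 = 168.

168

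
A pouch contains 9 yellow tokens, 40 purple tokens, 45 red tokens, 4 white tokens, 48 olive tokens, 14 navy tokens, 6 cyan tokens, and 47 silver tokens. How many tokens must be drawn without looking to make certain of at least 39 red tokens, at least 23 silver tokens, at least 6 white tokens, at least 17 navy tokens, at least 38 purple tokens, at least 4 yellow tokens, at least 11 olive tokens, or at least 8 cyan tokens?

The worst case stops just short of every target: 3 yellow, 37 purple, 38 red, all 4 white, 10 olive, all 14 navy, all 6 cyan, 22 silver — 3 + 37 + 38 + 4 + 10 + 14 + 6 + 22 = 134 tokens.
One more token must push some color to its target, so 134 + 1 = 135.

135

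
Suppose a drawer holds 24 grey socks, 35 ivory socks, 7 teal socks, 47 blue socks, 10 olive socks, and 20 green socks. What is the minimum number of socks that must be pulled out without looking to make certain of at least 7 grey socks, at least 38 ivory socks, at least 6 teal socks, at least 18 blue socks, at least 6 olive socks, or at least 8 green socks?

76

The worst case stops just short of every target: 6 grey, all 35 ivory, 5 teal, 17 blue, 5 olive, 7 green — 6 + 35 + 5 + 17 + 5 + 7 = 75 socks.
One more sock must push some color to its target, so 75 + 1 = 76.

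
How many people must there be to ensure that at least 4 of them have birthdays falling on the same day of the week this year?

22

There are 7 days of the week acting as pigeonholes.
With 7 × 3 = 21 people we could place exactly 3 in each, with no class reaching 4.
One more forces some class to hold 4, so 21 + 1 = 22.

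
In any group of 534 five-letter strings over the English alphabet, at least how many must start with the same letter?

If each of the 26 possible first letters held at most 20, the total would be at most 26 × 20 = 520 < 534, a contradiction.
So at least one holds ⌈534/26⌉ = 21.

21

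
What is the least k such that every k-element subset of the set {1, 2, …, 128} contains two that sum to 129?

Partition {1, …, 128} into 64 pairs: {1,128}, {2,127}, …, {64,65}.
Choosing 64 integers — say the integers 1 through 64 — takes one from each pair and avoids the property.
Choosing 65 forces two into the same pair by pigeonhole, and those sum to 129. So 65.

65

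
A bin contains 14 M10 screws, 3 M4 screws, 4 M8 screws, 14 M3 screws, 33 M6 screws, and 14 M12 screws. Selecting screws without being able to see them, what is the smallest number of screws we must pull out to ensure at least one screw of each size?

The hardest size to obtain is M4: we could draw every other screw first — 82 − 3 = 79 screws — without a single M4 one.
The next draw must be M4, so 79 + 1 = 80.

80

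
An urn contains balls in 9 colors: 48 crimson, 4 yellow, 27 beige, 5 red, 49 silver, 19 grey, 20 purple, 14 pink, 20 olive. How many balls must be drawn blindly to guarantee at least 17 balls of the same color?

120

Treat the 9 colors as pigeonholes.
In the worst case we take at most 16 of each color, but all 4 yellow, all 5 red, and all 14 pink (fewer than 16), giving 16 + 4 + 16 + 5 + 16 + 16 + 16 + 14 + 16 = 119.
One more ball then forces some color to 17, so 119 + 1 = 120.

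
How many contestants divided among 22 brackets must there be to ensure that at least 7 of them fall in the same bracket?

There are 22 brackets acting as pigeonholes.
With 22 × 6 = 132 contestants we could place exactly 6 in each, with no class reaching 7.
One more forces some class to hold 7, so 132 + 1 = 133.

133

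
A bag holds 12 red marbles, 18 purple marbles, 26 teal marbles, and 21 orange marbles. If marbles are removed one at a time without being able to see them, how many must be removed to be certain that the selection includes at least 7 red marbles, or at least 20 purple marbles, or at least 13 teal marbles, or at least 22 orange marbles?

The worst case stops just short of every target: 6 red, all 18 purple, 12 teal, 21 orange — 6 + 18 + 12 + 21 = 57 marbles.
One more marble must push some color to its target, so 57 + 1 = 58.

58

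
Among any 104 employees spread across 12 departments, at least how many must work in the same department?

The 104 employees fall into 12 departments.
If each of the 12 departments held at most 8, the total would be at most 12 × 8 = 96 < 104, a contradiction.
So at least one holds ⌈104/12⌉ = 9.

9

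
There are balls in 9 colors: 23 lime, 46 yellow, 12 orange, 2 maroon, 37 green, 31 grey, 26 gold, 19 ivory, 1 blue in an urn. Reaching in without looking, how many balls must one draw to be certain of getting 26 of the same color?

Treat the 9 colors as pigeonholes.
In the worst case we take at most 25 of each color, but all 23 lime, all 12 orange, all 2 maroon, all 19 ivory, and all 1 blue (fewer than 25), giving 23 + 25 + 12 + 2 + 25 + 25 + 25 + 19 + 1 = 157.
One more ball then forces some color to 26, so 157 + 1 = 158.

158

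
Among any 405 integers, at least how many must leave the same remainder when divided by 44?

If each of the 44 residue classes modulo 44 held at most 9, the total would be at most 44 × 9 = 396 < 405, a contradiction.
So at least one holds ⌈405/44⌉ = 10.

10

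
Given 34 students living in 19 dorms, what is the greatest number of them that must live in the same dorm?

2

If each of the 19 dorms held at most 1, the total would be at most 19 × 1 = 19 < 34, a contradiction.
So at least one holds ⌈34/19⌉ = 2.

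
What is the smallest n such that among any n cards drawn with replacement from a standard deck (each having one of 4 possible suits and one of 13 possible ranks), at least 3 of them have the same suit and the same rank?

There are 4 × 13 = 52 (suit, rank) combinations acting as pigeonholes.
With 52 × 2 = 104 cards drawn with replacement from a standard deck we could place exactly 2 in each, with no (suit, rank) pair reaching 3.
One more forces some (suit, rank) pair to hold 3, so 104 + 1 = 105.

105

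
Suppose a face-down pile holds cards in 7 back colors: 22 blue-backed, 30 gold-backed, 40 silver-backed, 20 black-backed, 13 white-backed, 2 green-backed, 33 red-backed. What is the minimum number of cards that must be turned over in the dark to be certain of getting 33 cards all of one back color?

152

In the worst case we take at most 32 of each back color, but all 22 blue-backed, all 30 gold-backed, all 20 black-backed, all 13 white-backed, and all 2 green-backed (fewer than 32), giving 22 + 30 + 32 + 20 + 13 + 2 + 32 = 151.
One more card then forces some back color to 33, so 151 + 1 = 152.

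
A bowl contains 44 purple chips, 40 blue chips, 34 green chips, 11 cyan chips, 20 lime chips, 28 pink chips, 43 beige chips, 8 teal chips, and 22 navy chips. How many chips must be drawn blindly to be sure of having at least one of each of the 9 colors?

The hardest color to obtain is teal: we could draw every other chip first — 250 − 8 = 242 chips — without a single teal one.
The next draw must be teal, so 242 + 1 = 243.

243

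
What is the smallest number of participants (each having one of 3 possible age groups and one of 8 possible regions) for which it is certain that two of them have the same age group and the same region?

There are 3 × 8 = 24 (age group, region) combinations acting as pigeonholes.
With 24 participants we could place one in each, avoiding any repeat.
One more forces some (age group, region) pair to hold 2, so 24 + 1 = 25.

25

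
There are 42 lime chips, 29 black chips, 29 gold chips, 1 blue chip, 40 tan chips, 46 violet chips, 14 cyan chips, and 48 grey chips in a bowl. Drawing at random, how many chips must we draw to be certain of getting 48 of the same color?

In the worst case we take at most 47 of each color, but all 42 lime, all 29 black, all 29 gold, all 1 blue, all 40 tan, all 46 violet, and all 14 cyan (fewer than 47), giving 42 + 29 + 29 + 1 + 40 + 46 + 14 + 47 = 248.
One more chip then forces some color to 48, so 248 + 1 = 249.

249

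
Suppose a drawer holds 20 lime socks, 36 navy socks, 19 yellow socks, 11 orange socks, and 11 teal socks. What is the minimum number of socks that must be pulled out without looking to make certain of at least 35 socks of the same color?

Treat the 5 colors as pigeonholes.
In the worst case we take at most 34 of each color, but all 20 lime, all 19 yellow, all 11 orange, and all 11 teal (fewer than 34), giving 20 + 34 + 19 + 11 + 11 = 95.
One more sock then forces some color to 35, so 95 + 1 = 96.

96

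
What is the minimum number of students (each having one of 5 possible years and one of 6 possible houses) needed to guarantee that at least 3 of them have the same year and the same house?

There are 5 × 6 = 30 (year, house) combinations acting as pigeonholes.
With 30 × 2 = 60 students we could place exactly 2 in each, with no (year, house) pair reaching 3.
One more forces some (year, house) pair to hold 3, so 60 + 1 = 61.

61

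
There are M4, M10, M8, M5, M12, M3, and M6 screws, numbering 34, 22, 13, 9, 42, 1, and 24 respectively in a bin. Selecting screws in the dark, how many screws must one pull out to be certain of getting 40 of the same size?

In the worst case we take at most 39 of each size, but all 34 M4, all 22 M10, all 13 M8, all 9 M5, all 1 M3, and all 24 M6 (fewer than 39), giving 34 + 22 + 13 + 9 + 39 + 1 + 24 = 142.
One more screw then forces some size to 40, so 142 + 1 = 143.

143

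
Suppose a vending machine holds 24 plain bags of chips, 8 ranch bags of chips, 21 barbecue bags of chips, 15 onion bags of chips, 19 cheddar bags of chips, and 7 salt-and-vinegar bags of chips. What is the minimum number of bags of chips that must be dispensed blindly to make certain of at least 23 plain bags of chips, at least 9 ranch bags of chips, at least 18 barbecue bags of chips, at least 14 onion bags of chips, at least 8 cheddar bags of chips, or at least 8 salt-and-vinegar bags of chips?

The worst case stops just short of every target: 22 plain, 8 ranch, 17 barbecue, 13 onion, 7 cheddar, 7 salt-and-vinegar — 22 + 8 + 17 + 13 + 7 + 7 = 74 bags of chips.
One more bag of chips must push some flavor to its target, so 74 + 1 = 75.

75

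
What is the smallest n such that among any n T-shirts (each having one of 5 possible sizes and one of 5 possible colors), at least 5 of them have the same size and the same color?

101

There are 5 × 5 = 25 (size, color) combinations acting as pigeonholes.
With 25 × 4 = 100 T-shirts we could place exactly 4 in each, with no (size, color) pair reaching 5.
One more forces some (size, color) pair to hold 5, so 100 + 1 = 101.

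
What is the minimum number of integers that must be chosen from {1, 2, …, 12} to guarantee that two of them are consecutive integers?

Partition {1, …, 12} into 6 pairs: {1,2}, {3,4}, …, {11,12}.
Choosing 6 integers — say the 6 even numbers 2, 4, …, 12 — takes one from each pair and avoids the property.
Choosing 7 forces two into the same pair by pigeonhole, and those are consecutive. So 7.

7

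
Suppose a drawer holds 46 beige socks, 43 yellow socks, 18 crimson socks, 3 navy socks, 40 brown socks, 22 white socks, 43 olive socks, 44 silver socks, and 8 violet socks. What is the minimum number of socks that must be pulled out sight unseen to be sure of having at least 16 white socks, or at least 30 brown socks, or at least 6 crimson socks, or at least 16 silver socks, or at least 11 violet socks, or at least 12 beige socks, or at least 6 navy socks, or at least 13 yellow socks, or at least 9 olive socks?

The worst case stops just short of every target: 11 beige, 12 yellow, 5 crimson, all 3 navy, 29 brown, 15 white, 8 olive, 15 silver, all 8 violet — 11 + 12 + 5 + 3 + 29 + 15 + 8 + 15 + 8 = 106 socks.
One more sock must push some color to its target, so 106 + 1 = 107.

107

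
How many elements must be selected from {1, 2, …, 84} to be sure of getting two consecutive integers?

43

Partition {1, …, 84} into 42 pairs: {1,2}, {3,4}, …, {83,84}.
Choosing 42 integers — say the 42 even numbers 2, 4, …, 84 — takes one from each pair and avoids the property.
Choosing 43 forces two into the same pair by pigeonhole, and those are consecutive. So 43.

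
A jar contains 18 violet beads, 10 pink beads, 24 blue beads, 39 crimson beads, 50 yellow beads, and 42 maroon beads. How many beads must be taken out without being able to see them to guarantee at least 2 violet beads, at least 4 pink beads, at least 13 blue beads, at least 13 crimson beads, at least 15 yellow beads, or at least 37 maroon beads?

The worst case stops just short of every target: 1 violet, 3 pink, 12 blue, 12 crimson, 14 yellow, 36 maroon — 1 + 3 + 12 + 12 + 14 + 36 = 78 beads.
One more bead must push some color to its target, so 78 + 1 = 79.

79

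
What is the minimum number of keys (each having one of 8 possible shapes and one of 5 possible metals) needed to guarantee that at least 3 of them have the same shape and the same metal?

81

There are 8 × 5 = 40 (shape, metal) combinations acting as pigeonholes.
With 40 × 2 = 80 keys we could place exactly 2 in each, with no (shape, metal) pair reaching 3.
One more forces some (shape, metal) pair to hold 3, so 80 + 1 = 81.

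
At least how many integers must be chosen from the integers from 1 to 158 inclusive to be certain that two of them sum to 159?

Partition {1, …, 158} into 79 pairs: {1,158}, {2,157}, …, {79,80}.
Choosing 79 integers — say the integers 1 through 79 — takes one from each pair and avoids the property.
Choosing 80 forces two into the same pair by pigeonhole, and those sum to 159. So 80.

80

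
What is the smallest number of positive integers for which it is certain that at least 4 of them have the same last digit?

31

There are 10 possible last digits acting as pigeonholes.
With 10 × 3 = 30 positive integers we could place exactly 3 in each, with no class reaching 4.
One more forces some class to hold 4, so 30 + 1 = 31.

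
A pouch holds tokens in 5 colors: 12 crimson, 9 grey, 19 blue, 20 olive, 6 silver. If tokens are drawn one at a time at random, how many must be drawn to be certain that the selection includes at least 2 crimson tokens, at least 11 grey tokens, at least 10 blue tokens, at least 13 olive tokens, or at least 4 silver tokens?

Each of the 5 colors has its own threshold; avoid all of them simultaneously.
The worst case stops just short of every target: 1 crimson, all 9 grey, 9 blue, 12 olive, 3 silver — 1 + 9 + 9 + 12 + 3 = 34 tokens.
One more token must push some color to its target, so 34 + 1 = 35.

35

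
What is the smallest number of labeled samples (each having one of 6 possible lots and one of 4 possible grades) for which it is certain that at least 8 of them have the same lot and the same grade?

169

There are 6 × 4 = 24 (lot, grade) combinations acting as pigeonholes.
With 24 × 7 = 168 labeled samples we could place exactly 7 in each, with no (lot, grade) pair reaching 8.
One more forces some (lot, grade) pair to hold 8, so 168 + 1 = 169.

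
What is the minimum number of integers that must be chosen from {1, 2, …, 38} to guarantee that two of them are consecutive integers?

20

Partition {1, …, 38} into 19 pairs: {1,2}, {3,4}, …, {37,38}.
Choosing 19 integers — say the 19 even numbers 2, 4, …, 38 — takes one from each pair and avoids the property.
Choosing 20 forces two into the same pair by pigeonhole, and those are consecutive. So 20.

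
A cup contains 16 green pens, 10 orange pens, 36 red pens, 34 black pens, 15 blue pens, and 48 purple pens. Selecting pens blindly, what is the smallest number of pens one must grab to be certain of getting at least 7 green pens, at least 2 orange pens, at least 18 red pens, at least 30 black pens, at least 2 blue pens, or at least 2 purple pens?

The worst case stops just short of every target: 6 green, 1 orange, 17 red, 29 black, 1 blue, 1 purple — 6 + 1 + 17 + 29 + 1 + 1 = 55 pens.
One more pen must push some ink color to its target, so 55 + 1 = 56.

56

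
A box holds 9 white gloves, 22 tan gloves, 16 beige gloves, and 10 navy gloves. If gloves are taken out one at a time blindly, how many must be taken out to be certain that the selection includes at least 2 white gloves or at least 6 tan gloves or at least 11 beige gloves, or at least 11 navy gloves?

27

Each of the 4 colors has its own threshold; avoid all of them simultaneously.
The worst case stops just short of every target: 1 white, 5 tan, 10 beige, 10 navy — 1 + 5 + 10 + 10 = 26 gloves.
One more glove must push some color to its target, so 26 + 1 = 27.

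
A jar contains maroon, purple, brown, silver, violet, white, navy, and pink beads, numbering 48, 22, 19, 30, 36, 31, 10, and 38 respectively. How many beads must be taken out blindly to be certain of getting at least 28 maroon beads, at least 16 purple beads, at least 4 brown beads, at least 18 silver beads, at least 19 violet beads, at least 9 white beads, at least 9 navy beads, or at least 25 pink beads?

The worst case stops just short of every target: 27 maroon, 15 purple, 3 brown, 17 silver, 18 violet, 8 white, 8 navy, 24 pink — 27 + 15 + 3 + 17 + 18 + 8 + 8 + 24 = 120 beads.
One more bead must push some color to its target, so 120 + 1 = 121.

121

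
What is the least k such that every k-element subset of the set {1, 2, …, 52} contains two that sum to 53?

27

Partition {1, …, 52} into 26 pairs: {1,52}, {2,51}, …, {26,27}.
Choosing 26 integers — say the integers 1 through 26 — takes one from each pair and avoids the property.
Choosing 27 forces two into the same pair by pigeonhole, and those sum to 53. So 27.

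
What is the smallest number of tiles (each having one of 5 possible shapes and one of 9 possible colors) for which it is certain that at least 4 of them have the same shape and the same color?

There are 5 × 9 = 45 (shape, color) combinations acting as pigeonholes.
With 45 × 3 = 135 tiles we could place exactly 3 in each, with no (shape, color) pair reaching 4.
One more forces some (shape, color) pair to hold 4, so 135 + 1 = 136.

136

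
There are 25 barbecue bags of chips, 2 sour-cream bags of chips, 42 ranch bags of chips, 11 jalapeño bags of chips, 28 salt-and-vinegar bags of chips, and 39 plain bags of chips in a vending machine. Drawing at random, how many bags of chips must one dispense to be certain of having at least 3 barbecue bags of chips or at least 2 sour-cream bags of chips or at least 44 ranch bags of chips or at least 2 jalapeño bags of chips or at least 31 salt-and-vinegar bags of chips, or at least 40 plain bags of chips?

Each of the 6 flavors has its own threshold; avoid all of them simultaneously.
The worst case stops just short of every target: 2 barbecue, 1 sour-cream, all 42 ranch, 1 jalapeño, all 28 salt-and-vinegar, 39 plain — 2 + 1 + 42 + 1 + 28 + 39 = 113 bags of chips.
One more bag of chips must push some flavor to its target, so 113 + 1 = 114.

114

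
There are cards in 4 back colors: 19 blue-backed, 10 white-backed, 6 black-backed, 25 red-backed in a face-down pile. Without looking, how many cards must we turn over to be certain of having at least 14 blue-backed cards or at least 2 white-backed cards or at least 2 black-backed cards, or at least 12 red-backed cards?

27

Each of the 4 back colors has its own threshold; avoid all of them simultaneously.
The worst case stops just short of every target: 13 blue-backed, 1 white-backed, 1 black-backed, 11 red-backed — 13 + 1 + 1 + 11 = 26 cards.
One more card must push some back color to its target, so 26 + 1 = 27.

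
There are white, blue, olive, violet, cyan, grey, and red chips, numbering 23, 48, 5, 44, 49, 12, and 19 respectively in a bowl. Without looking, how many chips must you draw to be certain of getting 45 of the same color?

192

Treat the 7 colors as pigeonholes.
In the worst case we take at most 44 of each color, but all 23 white, all 5 olive, all 12 grey, and all 19 red (fewer than 44), giving 23 + 44 + 5 + 44 + 44 + 12 + 19 = 191.
One more chip then forces some color to 45, so 191 + 1 = 192.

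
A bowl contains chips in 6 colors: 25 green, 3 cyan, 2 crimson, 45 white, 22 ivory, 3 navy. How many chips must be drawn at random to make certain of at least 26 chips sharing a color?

81

In the worst case we take at most 25 of each color, but all 3 cyan, all 2 crimson, all 22 ivory, and all 3 navy (fewer than 25), giving 25 + 3 + 2 + 25 + 22 + 3 = 80.
One more chip then forces some color to 26, so 80 + 1 = 81.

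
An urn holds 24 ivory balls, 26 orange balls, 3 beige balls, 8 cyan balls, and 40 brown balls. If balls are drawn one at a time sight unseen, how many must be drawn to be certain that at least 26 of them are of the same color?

86

In the worst case we take at most 25 of each color, but all 24 ivory, all 3 beige, and all 8 cyan (fewer than 25), giving 24 + 25 + 3 + 8 + 25 = 85.
One more ball then forces some color to 26, so 85 + 1 = 86.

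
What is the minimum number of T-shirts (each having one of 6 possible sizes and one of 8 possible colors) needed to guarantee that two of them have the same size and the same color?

49

There are 6 × 8 = 48 (size, color) combinations acting as pigeonholes.
With 48 T-shirts we could place one in each, avoiding any repeat.
One more forces some (size, color) pair to hold 2, so 48 + 1 = 49.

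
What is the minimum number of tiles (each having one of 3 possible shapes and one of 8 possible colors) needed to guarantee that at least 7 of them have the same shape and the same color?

145

There are 3 × 8 = 24 (shape, color) combinations acting as pigeonholes.
With 24 × 6 = 144 tiles we could place exactly 6 in each, with no (shape, color) pair reaching 7.
One more forces some (shape, color) pair to hold 7, so 144 + 1 = 145.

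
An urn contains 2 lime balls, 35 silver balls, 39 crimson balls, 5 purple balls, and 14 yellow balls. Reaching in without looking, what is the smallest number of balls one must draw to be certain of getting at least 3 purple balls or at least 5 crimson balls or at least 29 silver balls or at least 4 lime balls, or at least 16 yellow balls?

Each of the 5 colors has its own threshold; avoid all of them simultaneously.
The worst case stops just short of every target: all 2 lime, 28 silver, 4 crimson, 2 purple, all 14 yellow — 2 + 28 + 4 + 2 + 14 = 50 balls.
One more ball must push some color to its target, so 50 + 1 = 51.

51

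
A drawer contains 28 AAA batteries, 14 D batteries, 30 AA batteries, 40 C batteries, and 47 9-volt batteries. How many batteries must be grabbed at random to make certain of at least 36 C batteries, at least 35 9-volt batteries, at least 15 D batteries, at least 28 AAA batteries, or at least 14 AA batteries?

124

The worst case stops just short of every target: 27 AAA, 14 D, 13 AA, 35 C, 34 9-volt — 27 + 14 + 13 + 35 + 34 = 123 batteries.
One more battery must push some type to its target, so 123 + 1 = 124.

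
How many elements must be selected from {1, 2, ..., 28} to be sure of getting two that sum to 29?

15

Partition {1, …, 28} into 14 pairs: {1,28}, {2,27}, …, {14,15}.
Choosing 14 integers — say the integers 1 through 14 — takes one from each pair and avoids the property.
Choosing 15 forces two into the same pair by pigeonhole, and those sum to 29. So 15.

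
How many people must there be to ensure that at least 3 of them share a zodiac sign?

There are 12 zodiac signs acting as pigeonholes.
With 12 × 2 = 24 people we could place exactly 2 in each, with no class reaching 3.
One more forces some class to hold 3, so 24 + 1 = 25.

25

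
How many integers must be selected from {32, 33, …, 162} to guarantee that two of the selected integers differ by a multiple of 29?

30

Use the pigeonhole principle on residue classes: group the integers by remainder mod 29; there are 29 residue classes, each nonempty in this range.
Choosing one from each class (29 integers) avoids any shared remainder.
One more choice must repeat a class, so two differ by a multiple of 29. Hence 29 + 1 = 30.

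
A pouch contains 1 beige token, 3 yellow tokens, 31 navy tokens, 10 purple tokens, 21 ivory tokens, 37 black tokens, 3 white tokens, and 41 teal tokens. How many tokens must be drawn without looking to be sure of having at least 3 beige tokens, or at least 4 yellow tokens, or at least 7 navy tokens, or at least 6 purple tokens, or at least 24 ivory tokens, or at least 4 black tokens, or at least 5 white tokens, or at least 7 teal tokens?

The worst case stops just short of every target: all 1 beige, 3 yellow, 6 navy, 5 purple, all 21 ivory, 3 black, all 3 white, 6 teal — 1 + 3 + 6 + 5 + 21 + 3 + 3 + 6 = 48 tokens.
One more token must push some color to its target, so 48 + 1 = 49.

49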